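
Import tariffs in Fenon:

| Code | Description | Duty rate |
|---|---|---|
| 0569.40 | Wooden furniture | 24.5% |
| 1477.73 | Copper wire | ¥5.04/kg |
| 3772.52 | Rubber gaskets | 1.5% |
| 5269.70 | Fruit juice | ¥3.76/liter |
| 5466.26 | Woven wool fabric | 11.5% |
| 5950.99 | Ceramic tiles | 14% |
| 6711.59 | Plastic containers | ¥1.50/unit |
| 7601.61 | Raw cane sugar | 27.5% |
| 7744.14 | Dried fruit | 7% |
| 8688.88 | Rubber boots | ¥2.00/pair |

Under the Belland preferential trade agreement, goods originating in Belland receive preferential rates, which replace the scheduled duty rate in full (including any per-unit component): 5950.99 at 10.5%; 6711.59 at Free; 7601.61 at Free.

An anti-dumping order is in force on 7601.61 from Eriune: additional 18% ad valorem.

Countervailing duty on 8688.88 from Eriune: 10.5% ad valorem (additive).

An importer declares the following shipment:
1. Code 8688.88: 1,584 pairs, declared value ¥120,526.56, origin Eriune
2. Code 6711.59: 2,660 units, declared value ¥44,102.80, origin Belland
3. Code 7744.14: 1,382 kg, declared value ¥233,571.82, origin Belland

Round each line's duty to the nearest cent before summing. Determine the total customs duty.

Line 1 (8688.88, Eriune, 1,584 pairs, ¥120,526.56):
Base rate for 8688.88 is ¥2.00/pair.
Additional duty on 8688.88 from Eriune: +10.5% ad valorem. Applied ad valorem rate = 10.5%.
Duty = ¥120,526.56 × 10.5% + 1,584 × ¥2.00 = ¥15,823.29.
Line 2 (6711.59, Belland, 2,660 units, ¥44,102.80):
Base rate for 6711.59 is ¥1.50/unit.
Origin Belland qualifies under the Fenon–Belland agreement and 6711.59 is covered: preferential rate Free applies instead.
Duty = ¥44,102.80 × 0% = ¥0.00.
Line 3 (7744.14, Belland, 1,382 kg, ¥233,571.82):
Base rate for 7744.14 is 7%.
Origin Belland is the FTA partner but 7744.14 is not on the preference list; base rate stands.
Duty = ¥233,571.82 × 7% = ¥16,350.03.
Total = ¥15,823.29 + ¥0.00 + ¥16,350.03 = ¥32,173.32.

¥32,173.32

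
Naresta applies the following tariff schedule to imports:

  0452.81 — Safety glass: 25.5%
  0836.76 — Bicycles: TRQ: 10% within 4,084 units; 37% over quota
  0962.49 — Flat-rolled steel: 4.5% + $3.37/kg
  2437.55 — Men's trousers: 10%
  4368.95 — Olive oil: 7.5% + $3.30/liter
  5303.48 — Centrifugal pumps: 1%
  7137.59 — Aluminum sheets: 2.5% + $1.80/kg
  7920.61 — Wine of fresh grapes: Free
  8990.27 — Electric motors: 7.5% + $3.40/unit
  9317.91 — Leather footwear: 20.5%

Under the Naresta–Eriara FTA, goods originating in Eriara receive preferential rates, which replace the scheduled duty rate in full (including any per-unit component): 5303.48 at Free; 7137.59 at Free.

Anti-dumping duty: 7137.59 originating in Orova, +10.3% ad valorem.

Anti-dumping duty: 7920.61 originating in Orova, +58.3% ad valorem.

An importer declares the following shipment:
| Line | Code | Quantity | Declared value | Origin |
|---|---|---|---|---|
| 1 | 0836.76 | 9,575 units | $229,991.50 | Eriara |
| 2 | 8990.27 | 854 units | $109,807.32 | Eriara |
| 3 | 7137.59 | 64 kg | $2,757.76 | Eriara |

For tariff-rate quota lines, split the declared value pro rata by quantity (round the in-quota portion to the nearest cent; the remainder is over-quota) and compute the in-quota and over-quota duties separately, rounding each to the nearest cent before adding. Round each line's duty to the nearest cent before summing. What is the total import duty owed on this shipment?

Line 1 (0836.76, Eriara, 9,575 units, $229,991.50):
Code 0836.76 is under a tariff-rate quota (threshold 4,084 units). In-quota: 4,084 units at 10%; over-quota: 5,491 units at 37%.
Pro-rata value split: in-quota = $229,991.50 × 4,084/9,575 = $98,097.68; over-quota = $229,991.50 − $98,097.68 = $131,893.82.
In-quota duty = $98,097.68 × 10% = $9,809.77. Over-quota duty = $131,893.82 × 37% = $48,800.71.
Line duty = $9,809.77 + $48,800.71 = $58,610.48.
Line 2 (8990.27, Eriara, 854 units, $109,807.32):
Base rate for 8990.27 is 7.5% + $3.40/unit.
Origin Eriara is the FTA partner but 8990.27 is not on the preference list; base rate stands.
Duty = $109,807.32 × 7.5% + 854 × $3.40 = $11,139.15.
Line 3 (7137.59, Eriara, 64 kg, $2,757.76):
Base rate for 7137.59 is 2.5% + $1.80/kg.
Origin Eriara qualifies under the Naresta–Eriara agreement and 7137.59 is covered: preferential rate Free applies instead.
The additional-duty order on 7137.59 targets Orova, not Eriara; it does not apply.
Duty = $2,757.76 × 0% = $0.00.
Total = $58,610.48 + $11,139.15 + $0.00 = $69,749.63.

$69,749.63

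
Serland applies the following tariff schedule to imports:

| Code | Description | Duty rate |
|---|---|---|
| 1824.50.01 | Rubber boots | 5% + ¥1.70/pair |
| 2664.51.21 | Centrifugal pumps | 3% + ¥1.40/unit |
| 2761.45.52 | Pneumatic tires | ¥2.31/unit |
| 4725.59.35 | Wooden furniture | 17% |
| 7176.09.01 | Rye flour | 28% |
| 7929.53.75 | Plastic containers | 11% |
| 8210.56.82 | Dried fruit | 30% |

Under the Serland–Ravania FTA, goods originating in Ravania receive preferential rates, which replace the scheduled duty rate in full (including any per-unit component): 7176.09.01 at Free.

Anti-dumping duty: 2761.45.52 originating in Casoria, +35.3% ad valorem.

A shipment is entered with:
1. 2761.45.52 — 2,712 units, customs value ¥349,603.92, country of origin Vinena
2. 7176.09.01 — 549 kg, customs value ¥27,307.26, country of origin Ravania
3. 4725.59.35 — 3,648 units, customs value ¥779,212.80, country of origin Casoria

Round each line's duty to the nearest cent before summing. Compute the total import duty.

Line 1 (2761.45.52, Vinena, 2,712 units, ¥349,603.92):
Base rate for 2761.45.52 is ¥2.31/unit.
The additional-duty order on 2761.45.52 targets Casoria, not Vinena; it does not apply.
Duty = 2,712 × ¥2.31 = ¥6,264.72.
Line 2 (7176.09.01, Ravania, 549 kg, ¥27,307.26):
Base rate for 7176.09.01 is 28%.
Origin Ravania qualifies under the Serland–Ravania agreement and 7176.09.01 is covered: preferential rate Free applies instead.
Duty = ¥27,307.26 × 0% = ¥0.00.
Line 3 (4725.59.35, Casoria, 3,648 units, ¥779,212.80):
Base rate for 4725.59.35 is 17%.
Duty = ¥779,212.80 × 17% = ¥132,466.18.
Total = ¥6,264.72 + ¥0.00 + ¥132,466.18 = ¥138,730.90.

¥138,730.90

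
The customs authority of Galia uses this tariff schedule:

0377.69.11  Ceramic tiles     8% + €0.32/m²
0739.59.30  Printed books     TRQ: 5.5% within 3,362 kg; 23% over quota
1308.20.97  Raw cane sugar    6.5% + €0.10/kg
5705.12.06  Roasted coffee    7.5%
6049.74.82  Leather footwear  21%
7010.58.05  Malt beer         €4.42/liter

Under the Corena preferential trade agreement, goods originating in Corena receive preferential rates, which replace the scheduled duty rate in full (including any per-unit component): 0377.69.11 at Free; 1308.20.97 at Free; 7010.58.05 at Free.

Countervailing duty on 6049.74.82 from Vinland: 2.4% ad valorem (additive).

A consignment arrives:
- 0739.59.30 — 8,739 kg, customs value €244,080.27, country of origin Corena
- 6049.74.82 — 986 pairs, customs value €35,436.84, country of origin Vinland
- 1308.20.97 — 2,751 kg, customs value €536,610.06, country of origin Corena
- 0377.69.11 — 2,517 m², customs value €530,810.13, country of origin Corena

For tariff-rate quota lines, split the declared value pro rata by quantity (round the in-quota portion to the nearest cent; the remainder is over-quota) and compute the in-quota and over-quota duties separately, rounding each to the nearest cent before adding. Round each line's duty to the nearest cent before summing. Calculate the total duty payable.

Line 1 (0739.59.30, Corena, 8,739 kg, €244,080.27):
Code 0739.59.30 is under a tariff-rate quota (threshold 3,362 kg). In-quota: 3,362 kg at 5.5%; over-quota: 5,377 kg at 23%.
Pro-rata value split: in-quota = €244,080.27 × 3,362/8,739 = €93,900.66; over-quota = €244,080.27 − €93,900.66 = €150,179.61.
In-quota duty = €93,900.66 × 5.5% = €5,164.54. Over-quota duty = €150,179.61 × 23% = €34,541.31.
Line duty = €5,164.54 + €34,541.31 = €39,705.85.
Line 2 (6049.74.82, Vinland, 986 pairs, €35,436.84):
Base rate for 6049.74.82 is 21%.
Additional duty on 6049.74.82 from Vinland: +2.4%. Applied ad valorem rate: 21% + 2.4% = 23.4%.
Duty = €35,436.84 × 23.4% = €8,292.22.
Line 3 (1308.20.97, Corena, 2,751 kg, €536,610.06):
Base rate for 1308.20.97 is 6.5% + €0.10/kg.
Origin Corena qualifies under the Galia–Corena agreement and 1308.20.97 is covered: preferential rate Free applies instead.
Duty = €536,610.06 × 0% = €0.00.
Line 4 (0377.69.11, Corena, 2,517 m², €530,810.13):
Base rate for 0377.69.11 is 8% + €0.32/m².
Origin Corena qualifies under the Galia–Corena agreement and 0377.69.11 is covered: preferential rate Free applies instead.
Duty = €530,810.13 × 0% = €0.00.
Total = €39,705.85 + €8,292.22 + €0.00 + €0.00 = €47,998.07.

€47,998.07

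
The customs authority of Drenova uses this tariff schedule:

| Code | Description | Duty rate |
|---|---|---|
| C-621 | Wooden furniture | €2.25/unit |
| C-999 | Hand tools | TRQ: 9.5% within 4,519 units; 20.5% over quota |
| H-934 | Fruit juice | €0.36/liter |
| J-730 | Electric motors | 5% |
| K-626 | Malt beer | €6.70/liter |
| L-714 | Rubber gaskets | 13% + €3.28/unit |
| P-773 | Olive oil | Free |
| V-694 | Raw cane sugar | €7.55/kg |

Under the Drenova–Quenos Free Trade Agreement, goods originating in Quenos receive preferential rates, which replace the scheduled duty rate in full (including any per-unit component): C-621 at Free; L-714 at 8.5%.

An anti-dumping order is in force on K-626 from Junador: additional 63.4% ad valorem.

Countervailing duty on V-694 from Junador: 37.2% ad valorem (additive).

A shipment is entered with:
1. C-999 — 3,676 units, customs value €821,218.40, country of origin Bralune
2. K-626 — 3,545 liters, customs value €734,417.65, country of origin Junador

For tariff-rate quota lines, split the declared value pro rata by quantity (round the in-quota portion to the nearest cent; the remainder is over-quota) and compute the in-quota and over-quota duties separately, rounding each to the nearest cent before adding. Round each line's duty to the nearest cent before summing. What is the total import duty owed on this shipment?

Line 1 (C-999, Bralune, 3,676 units, €821,218.40):
Code C-999 is under a tariff-rate quota (threshold 4,519 units). Quantity 3,676 units is within the quota, so the in-quota rate 9.5% applies to the full value.
Duty = €821,218.40 × 9.5% = €78,015.75.
Line 2 (K-626, Junador, 3,545 liters, €734,417.65):
Base rate for K-626 is €6.70/liter.
Additional duty on K-626 from Junador: +63.4% ad valorem. Applied ad valorem rate = 63.4%.
Duty = €734,417.65 × 63.4% + 3,545 × €6.70 = €489,372.29.
Total = €78,015.75 + €489,372.29 = €567,388.04.

€567,388.04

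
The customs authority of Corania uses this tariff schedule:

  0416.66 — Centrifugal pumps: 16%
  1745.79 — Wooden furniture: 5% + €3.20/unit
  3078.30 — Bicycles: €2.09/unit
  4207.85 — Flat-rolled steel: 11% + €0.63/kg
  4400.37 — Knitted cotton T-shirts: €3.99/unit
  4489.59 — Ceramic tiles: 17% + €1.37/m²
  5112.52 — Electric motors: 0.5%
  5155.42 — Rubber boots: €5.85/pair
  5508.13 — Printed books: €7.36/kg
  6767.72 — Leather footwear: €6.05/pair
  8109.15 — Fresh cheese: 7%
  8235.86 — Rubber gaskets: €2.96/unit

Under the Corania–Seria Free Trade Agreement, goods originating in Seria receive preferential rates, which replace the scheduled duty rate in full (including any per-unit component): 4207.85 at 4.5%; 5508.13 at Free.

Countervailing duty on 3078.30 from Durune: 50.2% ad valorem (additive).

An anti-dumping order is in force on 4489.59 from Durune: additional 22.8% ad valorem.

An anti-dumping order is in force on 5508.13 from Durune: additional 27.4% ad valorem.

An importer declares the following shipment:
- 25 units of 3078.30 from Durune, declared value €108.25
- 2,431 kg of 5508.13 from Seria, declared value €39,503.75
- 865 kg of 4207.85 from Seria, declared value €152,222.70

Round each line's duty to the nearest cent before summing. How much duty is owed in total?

€6,956.61

Line 1 (3078.30, Durune, 25 units, €108.25):
Base rate for 3078.30 is €2.09/unit.
Additional duty on 3078.30 from Durune: +50.2% ad valorem. Applied ad valorem rate = 50.2%.
Duty = €108.25 × 50.2% + 25 × €2.09 = €106.59.
Line 2 (5508.13, Seria, 2,431 kg, €39,503.75):
Base rate for 5508.13 is €7.36/kg.
Origin Seria qualifies under the Corania–Seria agreement and 5508.13 is covered: preferential rate Free applies instead.
The additional-duty order on 5508.13 targets Durune, not Seria; it does not apply.
Duty = €39,503.75 × 0% = €0.00.
Line 3 (4207.85, Seria, 865 kg, €152,222.70):
Base rate for 4207.85 is 11% + €0.63/kg.
Origin Seria qualifies under the Corania–Seria agreement and 4207.85 is covered: preferential rate 4.5% applies instead.
Duty = €152,222.70 × 4.5% = €6,850.02.
Total = €106.59 + €0.00 + €6,850.02 = €6,956.61.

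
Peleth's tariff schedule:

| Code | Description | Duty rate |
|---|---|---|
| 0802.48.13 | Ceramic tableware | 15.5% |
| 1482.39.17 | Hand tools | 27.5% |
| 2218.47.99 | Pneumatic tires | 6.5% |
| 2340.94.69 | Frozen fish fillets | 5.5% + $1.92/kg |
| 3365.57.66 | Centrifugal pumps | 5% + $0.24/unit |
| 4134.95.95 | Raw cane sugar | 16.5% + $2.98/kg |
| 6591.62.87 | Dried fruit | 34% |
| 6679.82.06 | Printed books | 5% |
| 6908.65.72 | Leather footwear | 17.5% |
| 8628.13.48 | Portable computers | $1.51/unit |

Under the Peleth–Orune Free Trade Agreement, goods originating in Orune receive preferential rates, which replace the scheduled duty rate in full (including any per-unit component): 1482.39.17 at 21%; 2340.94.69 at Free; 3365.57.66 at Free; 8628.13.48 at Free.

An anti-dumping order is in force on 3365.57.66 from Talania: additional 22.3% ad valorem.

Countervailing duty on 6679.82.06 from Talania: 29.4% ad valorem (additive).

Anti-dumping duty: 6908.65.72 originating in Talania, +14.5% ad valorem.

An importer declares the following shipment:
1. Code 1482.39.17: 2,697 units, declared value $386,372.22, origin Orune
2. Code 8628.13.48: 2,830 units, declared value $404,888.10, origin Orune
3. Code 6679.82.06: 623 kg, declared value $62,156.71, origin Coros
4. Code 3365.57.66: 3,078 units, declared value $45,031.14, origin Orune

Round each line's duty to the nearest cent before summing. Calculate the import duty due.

$84,246.01

Line 1 (1482.39.17, Orune, 2,697 units, $386,372.22):
Base rate for 1482.39.17 is 27.5%.
Origin Orune qualifies under the Peleth–Orune agreement and 1482.39.17 is covered: preferential rate 21% applies instead.
Duty = $386,372.22 × 21% = $81,138.17.
Line 2 (8628.13.48, Orune, 2,830 units, $404,888.10):
Base rate for 8628.13.48 is $1.51/unit.
Origin Orune qualifies under the Peleth–Orune agreement and 8628.13.48 is covered: preferential rate Free applies instead.
Duty = $404,888.10 × 0% = $0.00.
Line 3 (6679.82.06, Coros, 623 kg, $62,156.71):
Base rate for 6679.82.06 is 5%.
The additional-duty order on 6679.82.06 targets Talania, not Coros; it does not apply.
Duty = $62,156.71 × 5% = $3,107.84.
Line 4 (3365.57.66, Orune, 3,078 units, $45,031.14):
Base rate for 3365.57.66 is 5% + $0.24/unit.
Origin Orune qualifies under the Peleth–Orune agreement and 3365.57.66 is covered: preferential rate Free applies instead.
The additional-duty order on 3365.57.66 targets Talania, not Orune; it does not apply.
Duty = $45,031.14 × 0% = $0.00.
Total = $81,138.17 + $0.00 + $3,107.84 + $0.00 = $84,246.01.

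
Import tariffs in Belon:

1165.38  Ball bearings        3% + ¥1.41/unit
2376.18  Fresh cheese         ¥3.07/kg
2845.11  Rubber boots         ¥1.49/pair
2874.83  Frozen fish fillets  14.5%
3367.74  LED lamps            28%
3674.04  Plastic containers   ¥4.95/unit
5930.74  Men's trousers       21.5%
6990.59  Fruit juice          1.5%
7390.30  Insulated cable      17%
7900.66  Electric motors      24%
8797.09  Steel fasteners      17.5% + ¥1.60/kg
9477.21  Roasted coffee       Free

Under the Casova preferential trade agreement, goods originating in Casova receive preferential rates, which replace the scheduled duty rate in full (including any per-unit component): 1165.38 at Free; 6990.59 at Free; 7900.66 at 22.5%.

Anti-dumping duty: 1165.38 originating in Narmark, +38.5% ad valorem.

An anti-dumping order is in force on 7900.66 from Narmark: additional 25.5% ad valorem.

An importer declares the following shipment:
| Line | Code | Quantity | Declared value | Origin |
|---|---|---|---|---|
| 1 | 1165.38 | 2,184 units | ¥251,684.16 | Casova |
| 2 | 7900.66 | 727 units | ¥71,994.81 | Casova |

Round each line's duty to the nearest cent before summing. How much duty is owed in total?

¥16,198.83

Line 1 (1165.38, Casova, 2,184 units, ¥251,684.16):
Base rate for 1165.38 is 3% + ¥1.41/unit.
Origin Casova qualifies under the Belon–Casova agreement and 1165.38 is covered: preferential rate Free applies instead.
The additional-duty order on 1165.38 targets Narmark, not Casova; it does not apply.
Duty = ¥251,684.16 × 0% = ¥0.00.
Line 2 (7900.66, Casova, 727 units, ¥71,994.81):
Base rate for 7900.66 is 24%.
Origin Casova qualifies under the Belon–Casova agreement and 7900.66 is covered: preferential rate 22.5% applies instead.
The additional-duty order on 7900.66 targets Narmark, not Casova; it does not apply.
Duty = ¥71,994.81 × 22.5% = ¥16,198.83.
Total = ¥0.00 + ¥16,198.83 = ¥16,198.83.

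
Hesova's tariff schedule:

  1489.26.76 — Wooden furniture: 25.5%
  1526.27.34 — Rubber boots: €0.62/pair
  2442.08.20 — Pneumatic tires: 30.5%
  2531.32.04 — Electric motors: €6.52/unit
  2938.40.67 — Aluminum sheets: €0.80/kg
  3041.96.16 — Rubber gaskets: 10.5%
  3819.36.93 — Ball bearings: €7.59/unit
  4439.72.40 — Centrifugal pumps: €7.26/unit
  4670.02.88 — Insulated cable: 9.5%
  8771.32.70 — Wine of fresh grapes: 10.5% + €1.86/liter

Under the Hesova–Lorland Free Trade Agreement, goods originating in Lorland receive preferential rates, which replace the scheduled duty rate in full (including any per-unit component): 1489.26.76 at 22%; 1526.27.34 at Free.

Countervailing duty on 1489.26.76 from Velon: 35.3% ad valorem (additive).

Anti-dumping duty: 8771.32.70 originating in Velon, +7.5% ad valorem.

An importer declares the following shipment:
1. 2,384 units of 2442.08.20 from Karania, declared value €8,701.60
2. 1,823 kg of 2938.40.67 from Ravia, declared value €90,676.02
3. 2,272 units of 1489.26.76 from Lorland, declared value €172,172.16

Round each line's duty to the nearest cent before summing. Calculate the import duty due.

€41,990.27

Line 1 (2442.08.20, Karania, 2,384 units, €8,701.60):
Base rate for 2442.08.20 is 30.5%.
Duty = €8,701.60 × 30.5% = €2,653.99.
Line 2 (2938.40.67, Ravia, 1,823 kg, €90,676.02):
Base rate for 2938.40.67 is €0.80/kg.
Duty = 1,823 × €0.80 = €1,458.40.
Line 3 (1489.26.76, Lorland, 2,272 units, €172,172.16):
Base rate for 1489.26.76 is 25.5%.
Origin Lorland qualifies under the Hesova–Lorland agreement and 1489.26.76 is covered: preferential rate 22% applies instead.
The additional-duty order on 1489.26.76 targets Velon, not Lorland; it does not apply.
Duty = €172,172.16 × 22% = €37,877.88.
Total = €2,653.99 + €1,458.40 + €37,877.88 = €41,990.27.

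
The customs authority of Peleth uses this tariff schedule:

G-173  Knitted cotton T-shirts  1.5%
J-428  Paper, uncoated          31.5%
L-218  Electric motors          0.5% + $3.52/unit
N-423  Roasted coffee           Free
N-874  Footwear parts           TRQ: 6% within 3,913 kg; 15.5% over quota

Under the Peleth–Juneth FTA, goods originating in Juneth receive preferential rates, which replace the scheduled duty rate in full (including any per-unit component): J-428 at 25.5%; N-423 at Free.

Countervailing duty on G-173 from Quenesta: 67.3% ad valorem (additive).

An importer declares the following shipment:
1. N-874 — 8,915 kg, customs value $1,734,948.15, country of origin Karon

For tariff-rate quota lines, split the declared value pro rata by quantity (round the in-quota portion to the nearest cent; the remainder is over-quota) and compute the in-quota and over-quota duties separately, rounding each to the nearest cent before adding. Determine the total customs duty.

Line 1 (N-874, Karon, 8,915 kg, $1,734,948.15):
Code N-874 is under a tariff-rate quota (threshold 3,913 kg). In-quota: 3,913 kg at 6%; over-quota: 5,002 kg at 15.5%.
Pro-rata value split: in-quota = $1,734,948.15 × 3,913/8,915 = $761,508.93; over-quota = $1,734,948.15 − $761,508.93 = $973,439.22.
In-quota duty = $761,508.93 × 6% = $45,690.54. Over-quota duty = $973,439.22 × 15.5% = $150,883.08.
Line duty = $45,690.54 + $150,883.08 = $196,573.62.

$196,573.62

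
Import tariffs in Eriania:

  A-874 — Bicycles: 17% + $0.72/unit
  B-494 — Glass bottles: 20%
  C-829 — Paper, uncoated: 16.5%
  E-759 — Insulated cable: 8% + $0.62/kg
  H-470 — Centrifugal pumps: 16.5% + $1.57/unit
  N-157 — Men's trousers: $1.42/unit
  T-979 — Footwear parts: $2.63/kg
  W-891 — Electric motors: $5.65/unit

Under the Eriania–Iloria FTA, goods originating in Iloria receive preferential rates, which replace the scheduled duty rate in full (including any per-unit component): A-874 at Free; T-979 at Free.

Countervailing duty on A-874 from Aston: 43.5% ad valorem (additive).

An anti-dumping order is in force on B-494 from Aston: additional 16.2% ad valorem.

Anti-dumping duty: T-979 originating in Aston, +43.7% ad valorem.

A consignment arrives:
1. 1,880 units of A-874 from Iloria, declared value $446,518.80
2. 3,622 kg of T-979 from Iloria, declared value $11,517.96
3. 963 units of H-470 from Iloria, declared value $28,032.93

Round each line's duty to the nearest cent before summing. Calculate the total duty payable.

$6,137.34

Line 1 (A-874, Iloria, 1,880 units, $446,518.80):
Base rate for A-874 is 17% + $0.72/unit.
Origin Iloria qualifies under the Eriania–Iloria agreement and A-874 is covered: preferential rate Free applies instead.
The additional-duty order on A-874 targets Aston, not Iloria; it does not apply.
Duty = $446,518.80 × 0% = $0.00.
Line 2 (T-979, Iloria, 3,622 kg, $11,517.96):
Base rate for T-979 is $2.63/kg.
Origin Iloria qualifies under the Eriania–Iloria agreement and T-979 is covered: preferential rate Free applies instead.
The additional-duty order on T-979 targets Aston, not Iloria; it does not apply.
Duty = $11,517.96 × 0% = $0.00.
Line 3 (H-470, Iloria, 963 units, $28,032.93):
Base rate for H-470 is 16.5% + $1.57/unit.
Origin Iloria is the FTA partner but H-470 is not on the preference list; base rate stands.
Duty = $28,032.93 × 16.5% + 963 × $1.57 = $6,137.34.
Total = $0.00 + $0.00 + $6,137.34 = $6,137.34.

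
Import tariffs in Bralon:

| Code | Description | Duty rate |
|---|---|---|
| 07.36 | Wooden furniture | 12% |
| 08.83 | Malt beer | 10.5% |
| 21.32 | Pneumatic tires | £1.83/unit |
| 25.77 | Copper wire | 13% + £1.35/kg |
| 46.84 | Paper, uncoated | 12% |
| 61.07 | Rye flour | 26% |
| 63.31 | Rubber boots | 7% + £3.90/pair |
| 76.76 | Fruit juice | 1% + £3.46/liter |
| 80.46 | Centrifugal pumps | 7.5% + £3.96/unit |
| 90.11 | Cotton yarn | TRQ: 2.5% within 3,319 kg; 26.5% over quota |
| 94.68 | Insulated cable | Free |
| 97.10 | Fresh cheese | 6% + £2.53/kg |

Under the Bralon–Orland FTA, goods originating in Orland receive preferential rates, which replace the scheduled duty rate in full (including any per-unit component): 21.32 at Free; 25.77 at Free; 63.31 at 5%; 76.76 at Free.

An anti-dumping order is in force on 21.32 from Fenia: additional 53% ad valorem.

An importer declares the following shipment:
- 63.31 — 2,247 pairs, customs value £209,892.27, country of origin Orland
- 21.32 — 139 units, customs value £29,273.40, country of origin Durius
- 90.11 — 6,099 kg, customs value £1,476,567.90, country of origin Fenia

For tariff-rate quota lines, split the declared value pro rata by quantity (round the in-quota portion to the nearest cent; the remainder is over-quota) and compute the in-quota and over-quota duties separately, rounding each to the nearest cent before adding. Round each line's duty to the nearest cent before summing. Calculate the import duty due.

Line 1 (63.31, Orland, 2,247 pairs, £209,892.27):
Base rate for 63.31 is 7% + £3.90/pair.
Origin Orland qualifies under the Bralon–Orland agreement and 63.31 is covered: preferential rate 5% applies instead.
Duty = £209,892.27 × 5% = £10,494.61.
Line 2 (21.32, Durius, 139 units, £29,273.40):
Base rate for 21.32 is £1.83/unit.
21.32 has an FTA preferential rate, but origin Durius is not Orland; base rate stands.
The additional-duty order on 21.32 targets Fenia, not Durius; it does not apply.
Duty = 139 × £1.83 = £254.37.
Line 3 (90.11, Fenia, 6,099 kg, £1,476,567.90):
Code 90.11 is under a tariff-rate quota (threshold 3,319 kg). In-quota: 3,319 kg at 2.5%; over-quota: 2,780 kg at 26.5%.
Pro-rata value split: in-quota = £1,476,567.90 × 3,319/6,099 = £803,529.90; over-quota = £1,476,567.90 − £803,529.90 = £673,038.00.
In-quota duty = £803,529.90 × 2.5% = £20,088.25. Over-quota duty = £673,038.00 × 26.5% = £178,355.07.
Line duty = £20,088.25 + £178,355.07 = £198,443.32.
Total = £10,494.61 + £254.37 + £198,443.32 = £209,192.30.

£209,192.30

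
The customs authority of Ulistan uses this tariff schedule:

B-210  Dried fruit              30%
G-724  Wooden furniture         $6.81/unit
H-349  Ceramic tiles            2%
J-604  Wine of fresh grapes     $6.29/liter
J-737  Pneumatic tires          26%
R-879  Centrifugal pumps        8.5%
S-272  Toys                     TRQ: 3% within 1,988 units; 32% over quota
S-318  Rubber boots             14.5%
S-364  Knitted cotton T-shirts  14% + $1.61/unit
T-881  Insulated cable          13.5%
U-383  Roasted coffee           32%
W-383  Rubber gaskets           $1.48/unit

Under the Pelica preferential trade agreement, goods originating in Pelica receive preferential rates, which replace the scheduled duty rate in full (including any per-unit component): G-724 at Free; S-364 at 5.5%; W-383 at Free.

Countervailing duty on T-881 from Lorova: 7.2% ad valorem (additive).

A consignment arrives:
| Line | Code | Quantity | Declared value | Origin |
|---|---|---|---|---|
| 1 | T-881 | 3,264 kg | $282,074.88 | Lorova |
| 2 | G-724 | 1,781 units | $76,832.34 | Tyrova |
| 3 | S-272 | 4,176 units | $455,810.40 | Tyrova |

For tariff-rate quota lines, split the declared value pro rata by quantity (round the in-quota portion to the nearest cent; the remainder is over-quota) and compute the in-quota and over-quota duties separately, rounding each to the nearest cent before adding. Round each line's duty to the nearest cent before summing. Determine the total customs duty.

Line 1 (T-881, Lorova, 3,264 kg, $282,074.88):
Base rate for T-881 is 13.5%.
Additional duty on T-881 from Lorova: +7.2%. Applied ad valorem rate: 13.5% + 7.2% = 20.7%.
Duty = $282,074.88 × 20.7% = $58,389.50.
Line 2 (G-724, Tyrova, 1,781 units, $76,832.34):
Base rate for G-724 is $6.81/unit.
G-724 has an FTA preferential rate, but origin Tyrova is not Pelica; base rate stands.
Duty = 1,781 × $6.81 = $12,128.61.
Line 3 (S-272, Tyrova, 4,176 units, $455,810.40):
Code S-272 is under a tariff-rate quota (threshold 1,988 units). In-quota: 1,988 units at 3%; over-quota: 2,188 units at 32%.
Pro-rata value split: in-quota = $455,810.40 × 1,988/4,176 = $216,990.20; over-quota = $455,810.40 − $216,990.20 = $238,820.20.
In-quota duty = $216,990.20 × 3% = $6,509.71. Over-quota duty = $238,820.20 × 32% = $76,422.46.
Line duty = $6,509.71 + $76,422.46 = $82,932.17.
Total = $58,389.50 + $12,128.61 + $82,932.17 = $153,450.28.

$153,450.28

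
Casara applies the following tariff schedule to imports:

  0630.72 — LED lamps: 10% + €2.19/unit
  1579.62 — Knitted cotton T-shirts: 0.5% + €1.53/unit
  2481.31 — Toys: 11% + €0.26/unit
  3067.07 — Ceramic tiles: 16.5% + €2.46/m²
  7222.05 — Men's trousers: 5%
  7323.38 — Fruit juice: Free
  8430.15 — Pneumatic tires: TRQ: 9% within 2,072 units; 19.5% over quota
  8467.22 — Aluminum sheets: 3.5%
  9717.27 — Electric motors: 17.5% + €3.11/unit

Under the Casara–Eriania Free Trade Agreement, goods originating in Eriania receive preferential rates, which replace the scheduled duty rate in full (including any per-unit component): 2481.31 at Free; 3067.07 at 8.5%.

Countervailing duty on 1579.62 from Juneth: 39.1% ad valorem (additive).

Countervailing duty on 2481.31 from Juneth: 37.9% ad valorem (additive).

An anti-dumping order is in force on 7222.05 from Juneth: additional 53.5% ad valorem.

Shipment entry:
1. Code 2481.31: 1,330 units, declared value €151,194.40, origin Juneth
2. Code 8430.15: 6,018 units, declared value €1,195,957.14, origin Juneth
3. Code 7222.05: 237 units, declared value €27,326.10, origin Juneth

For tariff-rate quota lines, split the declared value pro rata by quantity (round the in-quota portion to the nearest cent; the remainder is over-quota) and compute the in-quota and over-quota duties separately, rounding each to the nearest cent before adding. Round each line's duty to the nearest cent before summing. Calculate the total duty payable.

Line 1 (2481.31, Juneth, 1,330 units, €151,194.40):
Base rate for 2481.31 is 11% + €0.26/unit.
2481.31 has an FTA preferential rate, but origin Juneth is not Eriania; base rate stands.
Additional duty on 2481.31 from Juneth: +37.9%. Applied ad valorem rate: 11% + 37.9% = 48.9%.
Duty = €151,194.40 × 48.9% + 1,330 × €0.26 = €74,279.86.
Line 2 (8430.15, Juneth, 6,018 units, €1,195,957.14):
Code 8430.15 is under a tariff-rate quota (threshold 2,072 units). In-quota: 2,072 units at 9%; over-quota: 3,946 units at 19.5%.
Pro-rata value split: in-quota = €1,195,957.14 × 2,072/6,018 = €411,768.56; over-quota = €1,195,957.14 − €411,768.56 = €784,188.58.
In-quota duty = €411,768.56 × 9% = €37,059.17. Over-quota duty = €784,188.58 × 19.5% = €152,916.77.
Line duty = €37,059.17 + €152,916.77 = €189,975.94.
Line 3 (7222.05, Juneth, 237 units, €27,326.10):
Base rate for 7222.05 is 5%.
Additional duty on 7222.05 from Juneth: +53.5%. Applied ad valorem rate: 5% + 53.5% = 58.5%.
Duty = €27,326.10 × 58.5% = €15,985.77.
Total = €74,279.86 + €189,975.94 + €15,985.77 = €280,241.57.

€280,241.57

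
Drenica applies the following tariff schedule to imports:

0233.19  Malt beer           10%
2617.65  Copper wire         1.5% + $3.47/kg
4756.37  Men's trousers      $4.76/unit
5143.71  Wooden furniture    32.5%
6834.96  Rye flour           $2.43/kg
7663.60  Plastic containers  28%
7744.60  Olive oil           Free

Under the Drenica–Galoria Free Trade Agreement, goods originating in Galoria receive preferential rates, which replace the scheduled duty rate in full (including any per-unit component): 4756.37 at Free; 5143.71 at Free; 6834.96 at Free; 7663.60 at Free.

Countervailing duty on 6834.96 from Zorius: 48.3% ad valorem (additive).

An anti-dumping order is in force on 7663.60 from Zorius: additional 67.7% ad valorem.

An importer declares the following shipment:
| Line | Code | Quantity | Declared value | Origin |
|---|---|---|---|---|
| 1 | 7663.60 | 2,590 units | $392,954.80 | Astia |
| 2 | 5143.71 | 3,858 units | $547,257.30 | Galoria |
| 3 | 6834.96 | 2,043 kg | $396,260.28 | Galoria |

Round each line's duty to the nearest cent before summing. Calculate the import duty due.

$110,027.34

Line 1 (7663.60, Astia, 2,590 units, $392,954.80):
Base rate for 7663.60 is 28%.
7663.60 has an FTA preferential rate, but origin Astia is not Galoria; base rate stands.
The additional-duty order on 7663.60 targets Zorius, not Astia; it does not apply.
Duty = $392,954.80 × 28% = $110,027.34.
Line 2 (5143.71, Galoria, 3,858 units, $547,257.30):
Base rate for 5143.71 is 32.5%.
Origin Galoria qualifies under the Drenica–Galoria agreement and 5143.71 is covered: preferential rate Free applies instead.
Duty = $547,257.30 × 0% = $0.00.
Line 3 (6834.96, Galoria, 2,043 kg, $396,260.28):
Base rate for 6834.96 is $2.43/kg.
Origin Galoria qualifies under the Drenica–Galoria agreement and 6834.96 is covered: preferential rate Free applies instead.
The additional-duty order on 6834.96 targets Zorius, not Galoria; it does not apply.
Duty = $396,260.28 × 0% = $0.00.
Total = $110,027.34 + $0.00 + $0.00 = $110,027.34.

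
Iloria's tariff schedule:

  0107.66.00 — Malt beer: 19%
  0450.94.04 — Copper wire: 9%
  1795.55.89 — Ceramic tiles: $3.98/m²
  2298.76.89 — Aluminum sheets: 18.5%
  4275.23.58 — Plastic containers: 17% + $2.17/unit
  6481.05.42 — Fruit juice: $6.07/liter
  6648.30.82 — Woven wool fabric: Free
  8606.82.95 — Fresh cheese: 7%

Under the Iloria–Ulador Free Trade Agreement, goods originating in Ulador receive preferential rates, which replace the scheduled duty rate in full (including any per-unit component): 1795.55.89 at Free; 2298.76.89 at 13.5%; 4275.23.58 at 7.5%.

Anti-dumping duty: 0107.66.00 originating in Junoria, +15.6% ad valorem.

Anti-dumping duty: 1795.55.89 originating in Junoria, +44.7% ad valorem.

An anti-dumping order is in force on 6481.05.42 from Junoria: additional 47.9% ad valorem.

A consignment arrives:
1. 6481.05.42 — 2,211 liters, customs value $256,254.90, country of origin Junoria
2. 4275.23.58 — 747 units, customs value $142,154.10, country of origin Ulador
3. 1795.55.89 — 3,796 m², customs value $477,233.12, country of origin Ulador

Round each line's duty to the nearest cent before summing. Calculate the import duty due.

Line 1 (6481.05.42, Junoria, 2,211 liters, $256,254.90):
Base rate for 6481.05.42 is $6.07/liter.
Additional duty on 6481.05.42 from Junoria: +47.9% ad valorem. Applied ad valorem rate = 47.9%.
Duty = $256,254.90 × 47.9% + 2,211 × $6.07 = $136,166.87.
Line 2 (4275.23.58, Ulador, 747 units, $142,154.10):
Base rate for 4275.23.58 is 17% + $2.17/unit.
Origin Ulador qualifies under the Iloria–Ulador agreement and 4275.23.58 is covered: preferential rate 7.5% applies instead.
Duty = $142,154.10 × 7.5% = $10,661.56.
Line 3 (1795.55.89, Ulador, 3,796 m², $477,233.12):
Base rate for 1795.55.89 is $3.98/m².
Origin Ulador qualifies under the Iloria–Ulador agreement and 1795.55.89 is covered: preferential rate Free applies instead.
The additional-duty order on 1795.55.89 targets Junoria, not Ulador; it does not apply.
Duty = $477,233.12 × 0% = $0.00.
Total = $136,166.87 + $10,661.56 + $0.00 = $146,828.43.

$146,828.43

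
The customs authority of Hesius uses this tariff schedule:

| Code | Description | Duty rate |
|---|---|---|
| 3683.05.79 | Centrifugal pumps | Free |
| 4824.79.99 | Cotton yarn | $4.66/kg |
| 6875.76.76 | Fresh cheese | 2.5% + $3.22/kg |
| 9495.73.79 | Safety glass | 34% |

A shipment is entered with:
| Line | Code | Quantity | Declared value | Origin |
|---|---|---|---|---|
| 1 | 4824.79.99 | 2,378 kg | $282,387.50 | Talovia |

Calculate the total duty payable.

Line 1 (4824.79.99, Talovia, 2,378 kg, $282,387.50):
Base rate for 4824.79.99 is $4.66/kg.
Duty = 2,378 × $4.66 = $11,081.48.

$11,081.48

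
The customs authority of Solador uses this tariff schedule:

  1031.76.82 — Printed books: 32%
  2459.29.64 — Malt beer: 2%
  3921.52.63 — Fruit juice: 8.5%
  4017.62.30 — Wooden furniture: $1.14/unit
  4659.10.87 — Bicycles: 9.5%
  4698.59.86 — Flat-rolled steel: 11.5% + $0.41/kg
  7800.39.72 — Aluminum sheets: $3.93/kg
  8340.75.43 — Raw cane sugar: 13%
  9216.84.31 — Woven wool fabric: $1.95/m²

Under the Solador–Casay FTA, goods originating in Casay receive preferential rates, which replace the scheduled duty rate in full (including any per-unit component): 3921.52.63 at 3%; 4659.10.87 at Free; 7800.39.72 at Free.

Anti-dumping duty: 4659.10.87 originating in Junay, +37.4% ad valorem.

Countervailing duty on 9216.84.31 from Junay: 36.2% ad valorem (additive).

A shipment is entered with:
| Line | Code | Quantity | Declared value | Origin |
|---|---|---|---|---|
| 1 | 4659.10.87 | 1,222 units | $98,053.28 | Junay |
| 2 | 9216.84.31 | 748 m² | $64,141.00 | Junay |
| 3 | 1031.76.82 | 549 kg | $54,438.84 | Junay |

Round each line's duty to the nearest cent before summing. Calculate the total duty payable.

$88,085.06

Line 1 (4659.10.87, Junay, 1,222 units, $98,053.28):
Base rate for 4659.10.87 is 9.5%.
4659.10.87 has an FTA preferential rate, but origin Junay is not Casay; base rate stands.
Additional duty on 4659.10.87 from Junay: +37.4%. Applied ad valorem rate: 9.5% + 37.4% = 46.9%.
Duty = $98,053.28 × 46.9% = $45,986.99.
Line 2 (9216.84.31, Junay, 748 m², $64,141.00):
Base rate for 9216.84.31 is $1.95/m².
Additional duty on 9216.84.31 from Junay: +36.2% ad valorem. Applied ad valorem rate = 36.2%.
Duty = $64,141.00 × 36.2% + 748 × $1.95 = $24,677.64.
Line 3 (1031.76.82, Junay, 549 kg, $54,438.84):
Base rate for 1031.76.82 is 32%.
Duty = $54,438.84 × 32% = $17,420.43.
Total = $45,986.99 + $24,677.64 + $17,420.43 = $88,085.06.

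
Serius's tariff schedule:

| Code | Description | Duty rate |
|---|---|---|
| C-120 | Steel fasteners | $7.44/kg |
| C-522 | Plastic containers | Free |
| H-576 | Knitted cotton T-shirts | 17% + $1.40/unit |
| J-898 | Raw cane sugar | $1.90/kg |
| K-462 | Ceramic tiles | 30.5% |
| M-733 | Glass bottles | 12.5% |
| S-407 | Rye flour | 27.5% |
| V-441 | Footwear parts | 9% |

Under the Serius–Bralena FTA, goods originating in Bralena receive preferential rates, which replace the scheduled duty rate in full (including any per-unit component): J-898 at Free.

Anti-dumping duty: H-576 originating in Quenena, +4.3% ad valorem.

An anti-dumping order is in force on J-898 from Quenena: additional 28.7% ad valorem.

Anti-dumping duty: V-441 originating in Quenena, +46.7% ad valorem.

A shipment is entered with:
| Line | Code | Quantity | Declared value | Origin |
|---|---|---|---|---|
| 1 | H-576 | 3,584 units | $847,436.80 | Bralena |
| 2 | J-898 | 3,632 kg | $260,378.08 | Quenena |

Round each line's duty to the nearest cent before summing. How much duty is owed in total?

Line 1 (H-576, Bralena, 3,584 units, $847,436.80):
Base rate for H-576 is 17% + $1.40/unit.
Origin Bralena is the FTA partner but H-576 is not on the preference list; base rate stands.
The additional-duty order on H-576 targets Quenena, not Bralena; it does not apply.
Duty = $847,436.80 × 17% + 3,584 × $1.40 = $149,081.86.
Line 2 (J-898, Quenena, 3,632 kg, $260,378.08):
Base rate for J-898 is $1.90/kg.
J-898 has an FTA preferential rate, but origin Quenena is not Bralena; base rate stands.
Additional duty on J-898 from Quenena: +28.7% ad valorem. Applied ad valorem rate = 28.7%.
Duty = $260,378.08 × 28.7% + 3,632 × $1.90 = $81,629.31.
Total = $149,081.86 + $81,629.31 = $230,711.17.

$230,711.17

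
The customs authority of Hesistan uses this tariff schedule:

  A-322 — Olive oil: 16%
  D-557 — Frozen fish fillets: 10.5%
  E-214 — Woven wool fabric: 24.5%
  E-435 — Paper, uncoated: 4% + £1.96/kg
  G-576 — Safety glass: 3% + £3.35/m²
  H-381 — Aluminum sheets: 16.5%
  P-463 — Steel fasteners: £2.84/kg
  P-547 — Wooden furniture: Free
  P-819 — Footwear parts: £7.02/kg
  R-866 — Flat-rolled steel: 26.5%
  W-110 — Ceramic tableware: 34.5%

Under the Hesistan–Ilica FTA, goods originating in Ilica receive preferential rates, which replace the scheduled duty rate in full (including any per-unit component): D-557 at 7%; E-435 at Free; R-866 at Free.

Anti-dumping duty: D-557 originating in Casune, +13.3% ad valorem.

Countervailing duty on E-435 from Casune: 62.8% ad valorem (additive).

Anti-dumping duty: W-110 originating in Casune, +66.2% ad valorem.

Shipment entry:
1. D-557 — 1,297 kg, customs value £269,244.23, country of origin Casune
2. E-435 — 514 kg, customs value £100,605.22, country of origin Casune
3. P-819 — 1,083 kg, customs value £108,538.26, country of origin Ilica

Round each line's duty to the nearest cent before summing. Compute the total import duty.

£139,894.52

Line 1 (D-557, Casune, 1,297 kg, £269,244.23):
Base rate for D-557 is 10.5%.
D-557 has an FTA preferential rate, but origin Casune is not Ilica; base rate stands.
Additional duty on D-557 from Casune: +13.3%. Applied ad valorem rate: 10.5% + 13.3% = 23.8%.
Duty = £269,244.23 × 23.8% = £64,080.13.
Line 2 (E-435, Casune, 514 kg, £100,605.22):
Base rate for E-435 is 4% + £1.96/kg.
E-435 has an FTA preferential rate, but origin Casune is not Ilica; base rate stands.
Additional duty on E-435 from Casune: +62.8%. Applied ad valorem rate: 4% + 62.8% = 66.8%.
Duty = £100,605.22 × 66.8% + 514 × £1.96 = £68,211.73.
Line 3 (P-819, Ilica, 1,083 kg, £108,538.26):
Base rate for P-819 is £7.02/kg.
Origin Ilica is the FTA partner but P-819 is not on the preference list; base rate stands.
Duty = 1,083 × £7.02 = £7,602.66.
Total = £64,080.13 + £68,211.73 + £7,602.66 = £139,894.52.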